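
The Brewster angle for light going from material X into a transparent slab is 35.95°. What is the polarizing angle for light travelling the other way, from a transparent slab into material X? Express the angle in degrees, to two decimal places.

tan θ_B' = n₁/n₂ = 1/tan θ_B, so θ_B' = 90° − θ_B.
θ_B' = 90° − 35.95° = 54.05°.

θ_B' ≈ 54.05°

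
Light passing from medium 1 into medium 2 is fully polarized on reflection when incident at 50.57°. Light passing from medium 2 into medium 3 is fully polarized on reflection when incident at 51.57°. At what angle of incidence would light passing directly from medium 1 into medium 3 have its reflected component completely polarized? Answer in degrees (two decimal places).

n₂/n₁ = tan 50.57° = 1.2161 and n₃/n₂ = tan 51.57° = 1.2603.
n₃/n₁ = 1.5327. Then tan θ_B(1→3) = n₃/n₁, so θ_B(1→3) = arctan(1.5327) = 56.88°.

θ_B ≈ 56.88°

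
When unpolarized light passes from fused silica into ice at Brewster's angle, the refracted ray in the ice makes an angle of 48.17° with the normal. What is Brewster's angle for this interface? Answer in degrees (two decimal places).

Since the reflected and refracted rays are at right angles at the polarizing angle, θ_B + θ_t = 90°.
So θ_B = 90° − θ_t = 90° − 48.17° = 41.83°.

θ_B ≈ 41.83°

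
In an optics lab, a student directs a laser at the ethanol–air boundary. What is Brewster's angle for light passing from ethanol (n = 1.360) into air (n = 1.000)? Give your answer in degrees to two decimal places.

tan θ_B = n₂/n₁ = 1.000/1.360 = 0.7353.
So θ_B = arctan 0.7353 = 36.33°.

θ_B ≈ 36.33°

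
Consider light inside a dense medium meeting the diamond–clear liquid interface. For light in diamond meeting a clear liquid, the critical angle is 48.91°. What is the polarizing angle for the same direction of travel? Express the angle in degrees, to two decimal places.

θ_B ≈ 37.00°

sin θ_c = n₂/n₁, so n₂/n₁ = sin 48.91° = 0.7537.
Brewster: tan θ_B = n₂/n₁ = 0.7537.
θ_B = arctan(0.7537) = 37.00°.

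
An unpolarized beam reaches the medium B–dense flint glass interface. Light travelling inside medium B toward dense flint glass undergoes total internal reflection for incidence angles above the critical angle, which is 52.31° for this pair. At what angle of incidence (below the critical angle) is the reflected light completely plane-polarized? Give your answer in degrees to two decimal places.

θ_B ≈ 38.36°

n₂/n₁ = sin θ_c = sin 52.31° = 0.7913.
tan θ_B equals the same ratio, so θ_B = arctan(0.7913) = 38.36°.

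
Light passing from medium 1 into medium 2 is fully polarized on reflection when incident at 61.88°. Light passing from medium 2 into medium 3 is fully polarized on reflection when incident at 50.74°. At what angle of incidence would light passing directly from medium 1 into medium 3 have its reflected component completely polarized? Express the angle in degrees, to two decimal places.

θ_B ≈ 66.41°

n₂/n₁ = tan 61.88° = 1.8713 and n₃/n₂ = tan 50.74° = 1.2235.
So n₃/n₁ = (n₂/n₁)(n₃/n₂) = 1.8713 × 1.2235 = 2.2895.
θ_B(1→3) = arctan(2.2895) = 66.41°.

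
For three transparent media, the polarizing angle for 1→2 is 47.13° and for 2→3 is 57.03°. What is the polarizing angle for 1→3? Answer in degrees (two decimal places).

θ_B ≈ 58.95°

tan θ_B(1→2) = n₂/n₁ = tan 47.13° = 1.0773.
tan θ_B(2→3) = n₃/n₂ = tan 57.03° = 1.5416.
So n₃/n₁ = (n₂/n₁)(n₃/n₂) = 1.0773 × 1.5416 = 1.6607.
θ_B(1→3) = arctan(1.6607) = 58.95°.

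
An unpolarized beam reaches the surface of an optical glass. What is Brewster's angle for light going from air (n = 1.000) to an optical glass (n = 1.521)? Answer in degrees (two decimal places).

Here n₂/n₁ = 1.521/1.000 = 1.5210, and Brewster's law gives tan θ_B = n₂/n₁. Taking the arctangent, θ_B = 56.68°.

θ_B ≈ 56.68°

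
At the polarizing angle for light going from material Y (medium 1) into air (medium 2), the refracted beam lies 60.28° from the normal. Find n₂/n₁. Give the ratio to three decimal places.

n₂/n₁ ≈ 0.571

θ_B + θ_t = 90°, so θ_B = 90° − 60.28° = 29.72°.
Then n₂/n₁ = tan θ_B = tan 29.72° = 0.571.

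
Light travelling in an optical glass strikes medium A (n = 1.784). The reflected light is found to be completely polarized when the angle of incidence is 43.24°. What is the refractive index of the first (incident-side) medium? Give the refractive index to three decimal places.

Brewster's law: tan θ_B = n₂/n₁ (light incident in an optical glass, refracted into medium A).
n₁ = n₂ / tan θ_B = 1.784 / tan 43.24° = 1.897.

n ≈ 1.897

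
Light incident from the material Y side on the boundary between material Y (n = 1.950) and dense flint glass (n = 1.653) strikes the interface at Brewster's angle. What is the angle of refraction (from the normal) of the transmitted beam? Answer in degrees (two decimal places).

θ_t ≈ 49.71°

First find Brewster's angle: tan θ_B = 1.653/1.950 = 0.8477, giving θ_B = 40.29°.
At Brewster's angle the reflected and refracted rays are perpendicular, so θ_t = 90° − θ_B = 90° − 40.29° = 49.71°.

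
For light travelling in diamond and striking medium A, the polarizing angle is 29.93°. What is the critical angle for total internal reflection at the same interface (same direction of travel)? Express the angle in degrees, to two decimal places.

θ_c ≈ 35.15°

n₂/n₁ = tan 29.93° = 0.5757; the critical angle satisfies sin θ_c = n₂/n₁.
θ_c = arcsin(0.5757) = 35.15°.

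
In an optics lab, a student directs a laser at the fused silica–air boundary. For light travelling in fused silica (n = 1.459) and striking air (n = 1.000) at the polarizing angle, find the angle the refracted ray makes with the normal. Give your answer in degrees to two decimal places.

θ_t ≈ 55.57°

First find Brewster's angle: tan θ_B = 1.000/1.459 = 0.6854, giving θ_B = 34.43°.
The refracted ray is perpendicular to the reflected ray, so θ_t = 90° − θ_B = 55.57°.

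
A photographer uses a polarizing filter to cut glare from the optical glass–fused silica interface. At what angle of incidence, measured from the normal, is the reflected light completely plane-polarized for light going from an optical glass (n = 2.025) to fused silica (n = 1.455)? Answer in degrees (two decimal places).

Brewster's condition: tan θ_B = n₂/n₁ = 1.455/2.025 = 0.7185.
θ_B = arctan(0.7185) = 35.70°.

θ_B ≈ 35.70°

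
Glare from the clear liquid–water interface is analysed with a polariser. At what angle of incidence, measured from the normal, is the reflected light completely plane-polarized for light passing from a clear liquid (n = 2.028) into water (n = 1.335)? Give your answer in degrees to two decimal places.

θ_B ≈ 33.36°

At Brewster's angle the reflected and refracted rays are perpendicular, which with Snell's law gives tan θ_B = n₂/n₁.
tan θ_B = n₂/n₁ = 1.335/2.028 = 0.6583. Taking the arctangent, θ_B = 33.36°.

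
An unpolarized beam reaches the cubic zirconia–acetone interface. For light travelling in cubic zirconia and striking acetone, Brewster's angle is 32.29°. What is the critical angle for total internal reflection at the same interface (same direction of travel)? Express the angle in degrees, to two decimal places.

θ_c ≈ 39.19°

n₂/n₁ = tan 32.29° = 0.6319; the critical angle satisfies sin θ_c = n₂/n₁.
θ_c = arcsin(0.6319) = 39.19°.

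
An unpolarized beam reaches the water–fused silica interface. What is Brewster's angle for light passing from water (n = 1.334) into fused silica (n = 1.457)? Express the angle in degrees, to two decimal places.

Brewster's condition: tan θ_B = n₂/n₁ = 1.457/1.334 = 1.0922. Taking the arctangent, θ_B = 47.52°.

θ_B ≈ 47.52°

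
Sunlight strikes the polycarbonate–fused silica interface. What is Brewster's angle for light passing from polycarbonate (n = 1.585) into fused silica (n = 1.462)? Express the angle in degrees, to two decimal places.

tan θ_B = n₂/n₁ = 1.462/1.585 = 0.9224.
θ_B = arctan(0.9224) = 42.69°.

θ_B ≈ 42.69°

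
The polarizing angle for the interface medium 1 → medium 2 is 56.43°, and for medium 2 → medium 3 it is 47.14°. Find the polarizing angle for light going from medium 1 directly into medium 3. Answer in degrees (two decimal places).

θ_B ≈ 58.37°

Each Brewster angle gives a ratio: n₂/n₁ = tan 56.43° = 1.5068, n₃/n₂ = tan 47.14° = 1.0776.
So n₃/n₁ = (n₂/n₁)(n₃/n₂) = 1.5068 × 1.0776 = 1.6238.
θ_B(1→3) = arctan(1.6238) = 58.37°.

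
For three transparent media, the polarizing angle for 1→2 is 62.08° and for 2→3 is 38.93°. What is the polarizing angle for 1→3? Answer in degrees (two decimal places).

θ_B ≈ 56.73°

n₂/n₁ = tan 62.08° = 1.8871 and n₃/n₂ = tan 38.93° = 0.8078.
So n₃/n₁ = (n₂/n₁)(n₃/n₂) = 1.8871 × 0.8078 = 1.5243.
θ_B(1→3) = arctan(1.5243) = 56.73°.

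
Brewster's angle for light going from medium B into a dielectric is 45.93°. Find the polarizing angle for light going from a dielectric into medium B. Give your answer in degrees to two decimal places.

θ_B' ≈ 44.07°

tan θ_B' = n₁/n₂ = 1/tan θ_B, so θ_B' = 90° − θ_B.
θ_B' = 90° − 45.93° = 44.07°.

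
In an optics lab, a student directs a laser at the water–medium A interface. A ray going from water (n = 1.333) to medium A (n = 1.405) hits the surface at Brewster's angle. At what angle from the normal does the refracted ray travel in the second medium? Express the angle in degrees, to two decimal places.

θ_t ≈ 43.49°

θ_B = arctan(n₂/n₁) = arctan(1.405/1.333) = 46.51°.
The refracted ray is perpendicular to the reflected ray, so θ_t = 90° − θ_B = 43.49°.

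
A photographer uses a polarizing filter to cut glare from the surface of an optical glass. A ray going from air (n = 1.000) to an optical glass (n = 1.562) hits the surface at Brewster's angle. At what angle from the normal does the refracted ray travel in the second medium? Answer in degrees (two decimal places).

θ_t ≈ 32.63°

tan θ_B = n₂/n₁ = 1.562/1.000 = 1.5620, so θ_B = 57.37°.
Since θ_B + θ_t = 90° at Brewster incidence, θ_t = 90° − 57.37° = 32.63°.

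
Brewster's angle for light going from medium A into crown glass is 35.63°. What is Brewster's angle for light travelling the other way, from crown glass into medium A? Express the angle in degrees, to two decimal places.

tan θ_B' = n₁/n₂ = 1/tan θ_B, so θ_B' = 90° − θ_B.
θ_B' = 90° − 35.63° = 54.37°.

θ_B' ≈ 54.37°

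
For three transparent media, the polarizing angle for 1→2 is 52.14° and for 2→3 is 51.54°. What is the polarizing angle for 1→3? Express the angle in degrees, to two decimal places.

θ_B ≈ 58.31°

n₂/n₁ = tan 52.14° = 1.2864 and n₃/n₂ = tan 51.54° = 1.2590.
Multiplying, n₃/n₁ = 1.2864 × 1.2590 = 1.6196, and θ_B(1→3) = arctan 1.6196 = 58.31°.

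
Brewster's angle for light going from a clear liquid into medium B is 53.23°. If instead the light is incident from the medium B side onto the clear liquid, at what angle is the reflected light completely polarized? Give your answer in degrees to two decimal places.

Reversing the direction swaps n₁ and n₂, so tan θ_B' = 1/tan θ_B and θ_B' = 90° − θ_B.
Hence θ_B' = 90° − 53.23° = 36.77°.

θ_B' ≈ 36.77°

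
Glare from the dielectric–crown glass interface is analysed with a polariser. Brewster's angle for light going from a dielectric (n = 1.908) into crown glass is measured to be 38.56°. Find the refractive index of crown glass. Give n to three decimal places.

Brewster's law: tan θ_B = n₂/n₁ (light incident in a dielectric, refracted into crown glass).
n₂ = n₁ tan θ_B = 1.908 × tan 38.56° = 1.521.

n ≈ 1.521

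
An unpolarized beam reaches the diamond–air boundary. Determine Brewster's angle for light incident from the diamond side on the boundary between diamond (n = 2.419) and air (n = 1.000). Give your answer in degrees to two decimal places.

θ_B ≈ 22.46°

tan θ_B = n₂/n₁ = 1.000/2.419 = 0.4134.
θ_B = arctan(0.4134) = 22.46°.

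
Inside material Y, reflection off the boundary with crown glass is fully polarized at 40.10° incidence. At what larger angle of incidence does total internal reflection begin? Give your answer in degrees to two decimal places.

From Brewster, n₂/n₁ = tan θ_B = tan 40.10° = 0.8421.
Then sin θ_c = n₂/n₁ = 0.8421, so θ_c = arcsin 0.8421 = 57.36°.

θ_c ≈ 57.36°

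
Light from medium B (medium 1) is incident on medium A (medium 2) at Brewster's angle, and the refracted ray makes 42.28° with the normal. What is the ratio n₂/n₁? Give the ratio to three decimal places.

At Brewster incidence θ_B = 90° − θ_t = 90° − 42.28° = 47.72°.
tan θ_B = n₂/n₁, so n₂/n₁ = tan 47.72° = 1.100.

n₂/n₁ ≈ 1.100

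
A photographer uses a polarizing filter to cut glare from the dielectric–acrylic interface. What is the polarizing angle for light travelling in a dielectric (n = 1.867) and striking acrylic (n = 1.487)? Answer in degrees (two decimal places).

θ_B ≈ 38.54°

tan θ_B = n₂/n₁ = 1.487/1.867 = 0.7965.
So θ_B = arctan 0.7965 = 38.54°.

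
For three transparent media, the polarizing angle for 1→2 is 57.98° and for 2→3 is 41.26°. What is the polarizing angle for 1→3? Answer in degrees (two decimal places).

θ_B ≈ 54.52°

n₂/n₁ = tan 57.98° = 1.5991 and n₃/n₂ = tan 41.26° = 0.8773.
Multiplying, n₃/n₁ = 1.5991 × 0.8773 = 1.4029, and θ_B(1→3) = arctan 1.4029 = 54.52°.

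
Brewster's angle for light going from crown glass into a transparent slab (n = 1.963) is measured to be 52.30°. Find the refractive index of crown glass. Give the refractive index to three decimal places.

n ≈ 1.517

Full polarization of the reflected beam means tan θ_B = n₂/n₁, where n₁ is the incident medium (crown glass).
n₁ = n₂ / tan θ_B = 1.963 / tan 52.30° = 1.517.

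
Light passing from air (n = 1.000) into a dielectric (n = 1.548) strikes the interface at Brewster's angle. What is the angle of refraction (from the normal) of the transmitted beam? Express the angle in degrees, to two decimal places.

θ_t ≈ 32.86°

tan θ_B = n₂/n₁ = 1.548/1.000 = 1.5480, so θ_B = 57.14°.
Since θ_B + θ_t = 90° at Brewster incidence, θ_t = 90° − 57.14° = 32.86°.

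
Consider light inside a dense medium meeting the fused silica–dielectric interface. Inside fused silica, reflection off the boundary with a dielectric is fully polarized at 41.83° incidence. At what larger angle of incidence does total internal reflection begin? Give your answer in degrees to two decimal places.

θ_c ≈ 63.51°

From Brewster, n₂/n₁ = tan θ_B = tan 41.83° = 0.8950.
Then sin θ_c = n₂/n₁ = 0.8950, so θ_c = arcsin 0.8950 = 63.51°.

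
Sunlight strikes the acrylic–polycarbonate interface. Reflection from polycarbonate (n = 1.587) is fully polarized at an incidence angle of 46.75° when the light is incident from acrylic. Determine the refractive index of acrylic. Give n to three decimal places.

n ≈ 1.493

Full polarization of the reflected beam means tan θ_B = n₂/n₁, where n₁ is the incident medium (acrylic).
n₁ = n₂ / tan θ_B = 1.587 / tan 46.75° = 1.493.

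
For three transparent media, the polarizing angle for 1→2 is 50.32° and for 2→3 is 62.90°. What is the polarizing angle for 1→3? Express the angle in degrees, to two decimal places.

θ_B ≈ 67.00°

Each Brewster angle gives a ratio: n₂/n₁ = tan 50.32° = 1.2054, n₃/n₂ = tan 62.90° = 1.9542.
n₃/n₁ = 2.3555. Then tan θ_B(1→3) = n₃/n₁, so θ_B(1→3) = arctan(2.3555) = 67.00°.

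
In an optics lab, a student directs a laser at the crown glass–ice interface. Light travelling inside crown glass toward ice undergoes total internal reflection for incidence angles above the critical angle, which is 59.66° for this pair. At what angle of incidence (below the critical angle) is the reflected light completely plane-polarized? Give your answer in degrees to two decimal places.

n₂/n₁ = sin θ_c = sin 59.66° = 0.8630.
tan θ_B equals the same ratio, so θ_B = arctan(0.8630) = 40.80°.

θ_B ≈ 40.80°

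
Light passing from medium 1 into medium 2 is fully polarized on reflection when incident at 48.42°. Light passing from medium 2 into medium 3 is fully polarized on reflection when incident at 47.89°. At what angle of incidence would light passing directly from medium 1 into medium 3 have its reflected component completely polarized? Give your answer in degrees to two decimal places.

θ_B ≈ 51.27°

Each Brewster angle gives a ratio: n₂/n₁ = tan 48.42° = 1.1271, n₃/n₂ = tan 47.89° = 1.1063.
n₃/n₁ = 1.2470. Then tan θ_B(1→3) = n₃/n₁, so θ_B(1→3) = arctan(1.2470) = 51.27°.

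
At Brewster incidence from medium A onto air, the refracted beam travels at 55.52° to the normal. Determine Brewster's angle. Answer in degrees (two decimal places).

Brewster's condition makes the reflected and refracted beams perpendicular: θ_B + θ_t = 90°.
So θ_B = 90° − θ_t = 90° − 55.52° = 34.48°.

θ_B ≈ 34.48°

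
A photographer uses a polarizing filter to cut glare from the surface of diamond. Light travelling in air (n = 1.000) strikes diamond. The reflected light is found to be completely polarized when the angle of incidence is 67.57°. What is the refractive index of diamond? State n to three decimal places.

n ≈ 2.423

At Brewster's angle, tan θ_B = n₂/n₁ with n₁ on the incident side (air) and n₂ on the transmitted side (diamond).
n₂ = n₁ tan θ_B = 1.000 × tan 67.57° = 2.423.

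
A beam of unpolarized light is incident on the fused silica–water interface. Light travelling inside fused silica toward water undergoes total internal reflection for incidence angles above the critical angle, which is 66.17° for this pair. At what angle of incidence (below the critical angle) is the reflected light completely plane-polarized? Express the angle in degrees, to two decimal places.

θ_B ≈ 42.45°

At the critical angle sin θ_c = n₂/n₁, giving n₂/n₁ = sin 66.17° = 0.9147.
Then tan θ_B = n₂/n₁ = 0.9147, so θ_B = arctan 0.9147 = 42.45°.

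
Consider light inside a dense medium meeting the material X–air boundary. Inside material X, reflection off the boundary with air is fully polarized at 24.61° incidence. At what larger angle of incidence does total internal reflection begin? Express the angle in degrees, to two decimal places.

tan θ_B = n₂/n₁ = tan 24.61° = 0.4580.
Total internal reflection: sin θ_c = n₂/n₁ = 0.4580.
θ_c = arcsin(0.4580) = 27.26°.

θ_c ≈ 27.26°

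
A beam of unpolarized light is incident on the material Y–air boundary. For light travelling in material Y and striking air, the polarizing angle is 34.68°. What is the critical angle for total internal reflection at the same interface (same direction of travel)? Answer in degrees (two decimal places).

tan θ_B = n₂/n₁ = tan 34.68° = 0.6919.
Total internal reflection: sin θ_c = n₂/n₁ = 0.6919.
θ_c = arcsin(0.6919) = 43.78°.

θ_c ≈ 43.78°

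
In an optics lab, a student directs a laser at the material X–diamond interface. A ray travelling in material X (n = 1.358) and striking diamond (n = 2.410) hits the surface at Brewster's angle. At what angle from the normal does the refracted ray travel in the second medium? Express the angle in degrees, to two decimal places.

tan θ_B = n₂/n₁ = 2.410/1.358 = 1.7747, so θ_B = 60.60°.
The refracted ray is perpendicular to the reflected ray, so θ_t = 90° − θ_B = 29.40°.

θ_t ≈ 29.40°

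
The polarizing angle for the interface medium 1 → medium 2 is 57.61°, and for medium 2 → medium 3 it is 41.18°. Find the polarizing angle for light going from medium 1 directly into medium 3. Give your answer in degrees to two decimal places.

Each Brewster angle gives a ratio: n₂/n₁ = tan 57.61° = 1.5764, n₃/n₂ = tan 41.18° = 0.8748.
Multiplying, n₃/n₁ = 1.5764 × 0.8748 = 1.3790, and θ_B(1→3) = arctan 1.3790 = 54.05°.

θ_B ≈ 54.05°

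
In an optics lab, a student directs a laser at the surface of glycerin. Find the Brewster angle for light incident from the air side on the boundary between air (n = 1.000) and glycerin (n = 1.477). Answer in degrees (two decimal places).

θ_B ≈ 55.90°

tan θ_B = n₂/n₁ = 1.477/1.000 = 1.4770. Taking the arctangent, θ_B = 55.90°.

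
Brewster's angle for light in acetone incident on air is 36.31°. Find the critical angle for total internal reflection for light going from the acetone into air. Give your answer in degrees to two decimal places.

From Brewster, n₂/n₁ = tan θ_B = tan 36.31° = 0.7348.
Then sin θ_c = n₂/n₁ = 0.7348, so θ_c = arcsin 0.7348 = 47.29°.

θ_c ≈ 47.29°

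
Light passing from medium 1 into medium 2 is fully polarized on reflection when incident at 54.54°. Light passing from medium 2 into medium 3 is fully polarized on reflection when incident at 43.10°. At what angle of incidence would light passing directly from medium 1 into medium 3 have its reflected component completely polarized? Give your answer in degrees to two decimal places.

n₂/n₁ = tan 54.54° = 1.4040 and n₃/n₂ = tan 43.10° = 0.9358.
So n₃/n₁ = (n₂/n₁)(n₃/n₂) = 1.4040 × 0.9358 = 1.3139.
θ_B(1→3) = arctan(1.3139) = 52.72°.

θ_B ≈ 52.72°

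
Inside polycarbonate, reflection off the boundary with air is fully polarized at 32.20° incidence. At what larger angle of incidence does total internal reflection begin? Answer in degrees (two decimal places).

n₂/n₁ = tan 32.20° = 0.6297; the critical angle satisfies sin θ_c = n₂/n₁.
θ_c = arcsin(0.6297) = 39.03°.

θ_c ≈ 39.03°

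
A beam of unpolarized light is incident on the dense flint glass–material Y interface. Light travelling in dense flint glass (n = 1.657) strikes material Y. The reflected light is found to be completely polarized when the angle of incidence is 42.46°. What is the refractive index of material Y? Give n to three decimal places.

Full polarization of the reflected beam means tan θ_B = n₂/n₁, where n₁ is the incident medium (dense flint glass).
n₂ = n₁ tan θ_B = 1.657 × tan 42.46° = 1.516.

n ≈ 1.516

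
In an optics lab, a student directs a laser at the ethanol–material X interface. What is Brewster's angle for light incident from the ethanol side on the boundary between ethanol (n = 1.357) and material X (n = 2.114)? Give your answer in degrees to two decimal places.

θ_B ≈ 57.30°

tan θ_B = n₂/n₁ = 2.114/1.357 = 1.5578.
So θ_B = arctan 1.5578 = 57.30°.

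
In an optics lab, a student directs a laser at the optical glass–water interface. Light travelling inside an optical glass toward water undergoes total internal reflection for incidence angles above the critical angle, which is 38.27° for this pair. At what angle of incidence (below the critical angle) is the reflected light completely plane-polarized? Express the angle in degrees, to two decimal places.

At the critical angle sin θ_c = n₂/n₁, giving n₂/n₁ = sin 38.27° = 0.6194.
Then tan θ_B = n₂/n₁ = 0.6194, so θ_B = arctan 0.6194 = 31.77°.

θ_B ≈ 31.77°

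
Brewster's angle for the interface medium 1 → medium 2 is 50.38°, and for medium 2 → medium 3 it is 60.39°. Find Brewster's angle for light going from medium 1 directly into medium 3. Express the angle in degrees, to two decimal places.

Each Brewster angle gives a ratio: n₂/n₁ = tan 50.38° = 1.2079, n₃/n₂ = tan 60.39° = 1.7596.
n₃/n₁ = 2.1255. Then tan θ_B(1→3) = n₃/n₁, so θ_B(1→3) = arctan(2.1255) = 64.80°.

θ_B ≈ 64.80°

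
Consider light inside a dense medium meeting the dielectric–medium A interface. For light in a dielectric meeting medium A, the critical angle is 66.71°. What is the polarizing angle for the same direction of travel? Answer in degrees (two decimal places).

θ_B ≈ 42.57°

n₂/n₁ = sin θ_c = sin 66.71° = 0.9185.
tan θ_B equals the same ratio, so θ_B = arctan(0.9185) = 42.57°.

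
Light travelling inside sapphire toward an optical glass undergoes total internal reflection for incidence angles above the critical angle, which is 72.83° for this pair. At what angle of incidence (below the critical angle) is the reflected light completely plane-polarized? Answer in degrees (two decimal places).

sin θ_c = n₂/n₁, so n₂/n₁ = sin 72.83° = 0.9554.
Brewster: tan θ_B = n₂/n₁ = 0.9554.
θ_B = arctan(0.9554) = 43.69°.

θ_B ≈ 43.69°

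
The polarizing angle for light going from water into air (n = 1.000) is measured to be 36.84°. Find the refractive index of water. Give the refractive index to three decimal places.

At the polarizing angle, tan θ_B = n₂/n₁ with n₁ on the incident side (water) and n₂ on the transmitted side (air).
n₁ = n₂ / tan θ_B = 1.000 / tan 36.84° = 1.335.

n ≈ 1.335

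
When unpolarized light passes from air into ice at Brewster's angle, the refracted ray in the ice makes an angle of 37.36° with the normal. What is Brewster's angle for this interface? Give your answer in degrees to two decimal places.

Since the reflected and refracted rays are at right angles at the polarizing angle, θ_B + θ_t = 90°.
θ_B = 90° − 37.36° = 52.64°.

θ_B ≈ 52.64°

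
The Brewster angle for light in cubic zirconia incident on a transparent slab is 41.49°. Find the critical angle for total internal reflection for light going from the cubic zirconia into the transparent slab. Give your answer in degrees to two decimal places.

From Brewster, n₂/n₁ = tan θ_B = tan 41.49° = 0.8844.
Then sin θ_c = n₂/n₁ = 0.8844, so θ_c = arcsin 0.8844 = 62.18°.

θ_c ≈ 62.18°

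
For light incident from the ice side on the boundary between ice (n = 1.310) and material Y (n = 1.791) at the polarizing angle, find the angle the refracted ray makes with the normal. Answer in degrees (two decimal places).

θ_t ≈ 36.18°

θ_B = arctan(n₂/n₁) = arctan(1.791/1.310) = 53.82°.
The refracted ray is perpendicular to the reflected ray, so θ_t = 90° − θ_B = 36.18°.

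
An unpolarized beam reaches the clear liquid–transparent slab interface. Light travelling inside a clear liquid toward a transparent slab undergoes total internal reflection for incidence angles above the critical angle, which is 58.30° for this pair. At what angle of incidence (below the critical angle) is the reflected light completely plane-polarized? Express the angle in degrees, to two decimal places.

At the critical angle sin θ_c = n₂/n₁, giving n₂/n₁ = sin 58.30° = 0.8508.
Then tan θ_B = n₂/n₁ = 0.8508, so θ_B = arctan 0.8508 = 40.39°.

θ_B ≈ 40.39°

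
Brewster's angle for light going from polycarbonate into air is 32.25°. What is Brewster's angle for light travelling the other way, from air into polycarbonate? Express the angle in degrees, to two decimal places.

Reversing the direction swaps n₁ and n₂, so tan θ_B' = 1/tan θ_B and θ_B' = 90° − θ_B.
Hence θ_B' = 90° − 32.25° = 57.75°.

θ_B' ≈ 57.75°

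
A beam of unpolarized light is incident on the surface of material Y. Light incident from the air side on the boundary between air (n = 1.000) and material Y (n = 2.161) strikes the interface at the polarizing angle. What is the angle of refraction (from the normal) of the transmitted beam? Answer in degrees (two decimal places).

θ_t ≈ 24.83°

θ_B = arctan(n₂/n₁) = arctan(2.161/1.000) = 65.17°.
Since θ_B + θ_t = 90° at Brewster incidence, θ_t = 90° − 65.17° = 24.83°.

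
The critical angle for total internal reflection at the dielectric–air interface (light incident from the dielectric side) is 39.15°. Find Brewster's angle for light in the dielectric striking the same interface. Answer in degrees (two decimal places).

n₂/n₁ = sin θ_c = sin 39.15° = 0.6314.
tan θ_B equals the same ratio, so θ_B = arctan(0.6314) = 32.27°.

θ_B ≈ 32.27°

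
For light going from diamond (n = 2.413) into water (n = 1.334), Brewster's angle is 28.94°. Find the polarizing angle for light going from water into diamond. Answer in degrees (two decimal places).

θ_B' ≈ 61.06°

The two Brewster angles are complementary: θ_B' = 90° − θ_B = 90° − 28.94° = 61.06°.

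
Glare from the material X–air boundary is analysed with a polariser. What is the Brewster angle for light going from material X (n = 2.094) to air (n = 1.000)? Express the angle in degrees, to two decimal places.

θ_B ≈ 25.53°

Brewster's condition: tan θ_B = n₂/n₁ = 1.000/2.094 = 0.4776.
θ_B = arctan(0.4776) = 25.53°.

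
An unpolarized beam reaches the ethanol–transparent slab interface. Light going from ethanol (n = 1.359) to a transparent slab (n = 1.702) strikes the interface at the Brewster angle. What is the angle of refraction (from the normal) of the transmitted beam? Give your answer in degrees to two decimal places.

First find Brewster's angle: tan θ_B = 1.702/1.359 = 1.2524, giving θ_B = 51.39°.
The refracted ray is perpendicular to the reflected ray, so θ_t = 90° − θ_B = 38.61°.

θ_t ≈ 38.61°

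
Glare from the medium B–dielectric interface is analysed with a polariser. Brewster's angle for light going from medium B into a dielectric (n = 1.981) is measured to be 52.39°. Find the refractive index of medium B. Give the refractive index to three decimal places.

n ≈ 1.526

At Brewster's angle, tan θ_B = n₂/n₁ with n₁ on the incident side (medium B) and n₂ on the transmitted side (a dielectric).
n₁ = n₂ / tan θ_B = 1.981 / tan 52.39° = 1.526.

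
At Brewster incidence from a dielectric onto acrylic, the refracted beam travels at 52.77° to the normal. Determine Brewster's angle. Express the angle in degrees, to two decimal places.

Since the reflected and refracted rays are at right angles at the polarizing angle, θ_B + θ_t = 90°.
So θ_B = 90° − θ_t = 90° − 52.77° = 37.23°.

θ_B ≈ 37.23°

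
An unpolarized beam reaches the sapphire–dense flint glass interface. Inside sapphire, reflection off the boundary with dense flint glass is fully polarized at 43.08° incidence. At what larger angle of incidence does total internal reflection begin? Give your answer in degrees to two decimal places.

n₂/n₁ = tan 43.08° = 0.9351; the critical angle satisfies sin θ_c = n₂/n₁.
θ_c = arcsin(0.9351) = 69.25°.

θ_c ≈ 69.25°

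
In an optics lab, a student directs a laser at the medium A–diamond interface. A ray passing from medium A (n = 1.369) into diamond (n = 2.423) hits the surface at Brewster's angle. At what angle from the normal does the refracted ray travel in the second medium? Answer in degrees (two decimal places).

tan θ_B = n₂/n₁ = 2.423/1.369 = 1.7699, so θ_B = 60.53°.
The refracted ray is perpendicular to the reflected ray, so θ_t = 90° − θ_B = 29.47°.

θ_t ≈ 29.47°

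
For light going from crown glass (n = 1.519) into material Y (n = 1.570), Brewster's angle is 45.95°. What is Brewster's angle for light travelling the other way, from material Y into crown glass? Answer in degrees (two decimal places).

θ_B' ≈ 44.05°

tan θ_B' = n₁/n₂ = 1/tan θ_B, so θ_B' = 90° − θ_B.
θ_B' = 90° − 45.95° = 44.05°.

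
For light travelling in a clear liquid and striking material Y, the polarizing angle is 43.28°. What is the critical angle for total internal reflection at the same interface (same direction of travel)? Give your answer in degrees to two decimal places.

θ_c ≈ 70.34°

n₂/n₁ = tan 43.28° = 0.9417; the critical angle satisfies sin θ_c = n₂/n₁.
θ_c = arcsin(0.9417) = 70.34°.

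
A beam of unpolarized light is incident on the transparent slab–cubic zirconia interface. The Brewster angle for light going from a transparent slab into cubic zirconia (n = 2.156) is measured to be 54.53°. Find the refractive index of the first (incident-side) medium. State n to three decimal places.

n ≈ 1.536

Brewster's law: tan θ_B = n₂/n₁ (light incident in a transparent slab, refracted into cubic zirconia).
n₁ = n₂ / tan θ_B = 2.156 / tan 54.53° = 1.536.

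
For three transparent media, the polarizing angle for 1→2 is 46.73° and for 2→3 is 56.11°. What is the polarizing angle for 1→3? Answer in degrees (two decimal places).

θ_B ≈ 57.69°

Each Brewster angle gives a ratio: n₂/n₁ = tan 46.73° = 1.0623, n₃/n₂ = tan 56.11° = 1.4887.
n₃/n₁ = 1.5814. Then tan θ_B(1→3) = n₃/n₁, so θ_B(1→3) = arctan(1.5814) = 57.69°.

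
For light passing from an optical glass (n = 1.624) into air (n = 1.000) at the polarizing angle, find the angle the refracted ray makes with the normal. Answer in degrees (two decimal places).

First find Brewster's angle: tan θ_B = 1.000/1.624 = 0.6158, giving θ_B = 31.62°.
At Brewster's angle the reflected and refracted rays are perpendicular, so θ_t = 90° − θ_B = 90° − 31.62° = 58.38°.

θ_t ≈ 58.38°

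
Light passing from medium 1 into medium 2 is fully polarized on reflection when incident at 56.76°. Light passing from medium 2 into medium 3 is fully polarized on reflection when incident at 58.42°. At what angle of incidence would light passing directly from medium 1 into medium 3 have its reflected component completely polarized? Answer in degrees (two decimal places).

n₂/n₁ = tan 56.76° = 1.5258 and n₃/n₂ = tan 58.42° = 1.6267.
Multiplying, n₃/n₁ = 1.5258 × 1.6267 = 2.4821, and θ_B(1→3) = arctan 2.4821 = 68.06°.

θ_B ≈ 68.06°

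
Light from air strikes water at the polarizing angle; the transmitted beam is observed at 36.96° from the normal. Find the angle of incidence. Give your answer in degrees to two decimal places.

θ_B ≈ 53.04°

At Brewster's angle the reflected and refracted rays are perpendicular, so θ_B + θ_t = 90°.
So θ_B = 90° − θ_t = 90° − 36.96° = 53.04°.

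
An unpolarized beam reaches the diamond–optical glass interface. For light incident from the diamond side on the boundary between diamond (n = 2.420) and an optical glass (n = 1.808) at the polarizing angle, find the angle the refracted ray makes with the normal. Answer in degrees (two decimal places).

θ_t ≈ 53.24°

tan θ_B = n₂/n₁ = 1.808/2.420 = 0.7471, so θ_B = 36.76°.
Since θ_B + θ_t = 90° at Brewster incidence, θ_t = 90° − 36.76° = 53.24°.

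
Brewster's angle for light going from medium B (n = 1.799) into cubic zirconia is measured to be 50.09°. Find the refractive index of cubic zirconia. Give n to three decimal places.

Brewster's law: tan θ_B = n₂/n₁ (light incident in medium B, refracted into cubic zirconia).
n₂ = n₁ tan θ_B = 1.799 × tan 50.09° = 2.151.

n ≈ 2.151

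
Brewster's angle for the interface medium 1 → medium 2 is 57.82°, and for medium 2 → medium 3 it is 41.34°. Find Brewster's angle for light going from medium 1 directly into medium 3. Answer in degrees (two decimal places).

θ_B ≈ 54.43°

tan θ_B(1→2) = n₂/n₁ = tan 57.82° = 1.5892.
tan θ_B(2→3) = n₃/n₂ = tan 41.34° = 0.8798.
n₃/n₁ = 1.3981. Then tan θ_B(1→3) = n₃/n₁, so θ_B(1→3) = arctan(1.3981) = 54.43°.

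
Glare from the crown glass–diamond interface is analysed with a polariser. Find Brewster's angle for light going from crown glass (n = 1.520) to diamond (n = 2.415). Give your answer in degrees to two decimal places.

At Brewster's angle the reflected and refracted rays are perpendicular, which with Snell's law gives tan θ_B = n₂/n₁.
tan θ_B = n₂/n₁ = 2.415/1.520 = 1.5888. Taking the arctangent, θ_B = 57.81°.

θ_B ≈ 57.81°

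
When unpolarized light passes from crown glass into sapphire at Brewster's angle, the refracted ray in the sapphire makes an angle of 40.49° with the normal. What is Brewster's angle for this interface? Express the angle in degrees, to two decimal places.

At Brewster's angle the reflected and refracted rays are perpendicular, so θ_B + θ_t = 90°.
θ_B = 90° − 40.49° = 49.51°.

θ_B ≈ 49.51°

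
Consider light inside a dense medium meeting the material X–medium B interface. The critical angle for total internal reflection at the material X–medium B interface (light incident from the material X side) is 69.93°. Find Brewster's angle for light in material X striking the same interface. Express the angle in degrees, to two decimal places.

sin θ_c = n₂/n₁, so n₂/n₁ = sin 69.93° = 0.9393.
Brewster: tan θ_B = n₂/n₁ = 0.9393.
θ_B = arctan(0.9393) = 43.21°.

θ_B ≈ 43.21°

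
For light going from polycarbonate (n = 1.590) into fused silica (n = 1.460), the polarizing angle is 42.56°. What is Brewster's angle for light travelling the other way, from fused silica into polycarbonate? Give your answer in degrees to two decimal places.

Reversing the direction swaps n₁ and n₂, so tan θ_B' = 1/tan θ_B and θ_B' = 90° − θ_B.
Hence θ_B' = 90° − 42.56° = 47.44°.

θ_B' ≈ 47.44°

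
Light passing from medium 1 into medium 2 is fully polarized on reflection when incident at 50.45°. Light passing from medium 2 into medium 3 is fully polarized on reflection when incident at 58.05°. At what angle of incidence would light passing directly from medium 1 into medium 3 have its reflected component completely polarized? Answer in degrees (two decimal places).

θ_B ≈ 62.75°

tan θ_B(1→2) = n₂/n₁ = tan 50.45° = 1.2109.
tan θ_B(2→3) = n₃/n₂ = tan 58.05° = 1.6034.
n₃/n₁ = 1.9417. Then tan θ_B(1→3) = n₃/n₁, so θ_B(1→3) = arctan(1.9417) = 62.75°.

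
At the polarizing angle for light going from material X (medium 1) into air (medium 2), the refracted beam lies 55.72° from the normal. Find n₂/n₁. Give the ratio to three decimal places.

θ_B + θ_t = 90°, so θ_B = 90° − 55.72° = 34.28°.
tan θ_B = n₂/n₁, so n₂/n₁ = tan 34.28° = 0.682.

n₂/n₁ ≈ 0.682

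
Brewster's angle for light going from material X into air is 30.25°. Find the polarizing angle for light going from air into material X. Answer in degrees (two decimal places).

θ_B' ≈ 59.75°

tan θ_B' = n₁/n₂ = 1/tan θ_B, so θ_B' = 90° − θ_B.
θ_B' = 90° − 30.25° = 59.75°.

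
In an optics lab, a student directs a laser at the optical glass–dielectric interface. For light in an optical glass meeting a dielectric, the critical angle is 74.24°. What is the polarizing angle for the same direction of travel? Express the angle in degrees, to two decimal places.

n₂/n₁ = sin θ_c = sin 74.24° = 0.9624.
tan θ_B equals the same ratio, so θ_B = arctan(0.9624) = 43.90°.

θ_B ≈ 43.90°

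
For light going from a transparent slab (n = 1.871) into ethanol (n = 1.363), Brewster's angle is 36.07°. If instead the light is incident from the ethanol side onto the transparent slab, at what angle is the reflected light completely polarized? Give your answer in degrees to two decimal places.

The two Brewster angles are complementary: θ_B' = 90° − θ_B = 90° − 36.07° = 53.93°.

θ_B' ≈ 53.93°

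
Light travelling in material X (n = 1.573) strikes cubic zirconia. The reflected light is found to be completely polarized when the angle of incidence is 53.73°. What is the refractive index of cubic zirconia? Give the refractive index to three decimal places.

n ≈ 2.144

At Brewster's angle, tan θ_B = n₂/n₁ with n₁ on the incident side (material X) and n₂ on the transmitted side (cubic zirconia).
n₂ = n₁ tan θ_B = 1.573 × tan 53.73° = 2.144.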